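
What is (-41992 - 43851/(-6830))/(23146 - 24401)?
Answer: 286761509/8571650 ≈ 33.455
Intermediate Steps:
(-41992 - 43851/(-6830))/(23146 - 24401) = (-41992 - 43851*(-1/6830))/(-1255) = (-41992 + 43851/6830)*(-1/1255) = -286761509/6830*(-1/1255) = 286761509/8571650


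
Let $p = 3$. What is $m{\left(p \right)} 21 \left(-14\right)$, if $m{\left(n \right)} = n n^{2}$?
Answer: $-7938$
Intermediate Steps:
$m{\left(n \right)} = n^{3}$
$m{\left(p \right)} 21 \left(-14\right) = 3^{3} \cdot 21 \left(-14\right) = 27 \cdot 21 \left(-14\right) = 567 \left(-14\right) = -7938$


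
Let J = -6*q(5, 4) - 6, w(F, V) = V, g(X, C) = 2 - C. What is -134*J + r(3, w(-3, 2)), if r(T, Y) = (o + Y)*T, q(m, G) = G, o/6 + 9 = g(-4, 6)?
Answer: 3792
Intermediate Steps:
o = -78 (o = -54 + 6*(2 - 1*6) = -54 + 6*(2 - 6) = -54 + 6*(-4) = -54 - 24 = -78)
r(T, Y) = T*(-78 + Y) (r(T, Y) = (-78 + Y)*T = T*(-78 + Y))
J = -30 (J = -6*4 - 6 = -24 - 6 = -30)
-134*J + r(3, w(-3, 2)) = -134*(-30) + 3*(-78 + 2) = 4020 + 3*(-76) = 4020 - 228 = 3792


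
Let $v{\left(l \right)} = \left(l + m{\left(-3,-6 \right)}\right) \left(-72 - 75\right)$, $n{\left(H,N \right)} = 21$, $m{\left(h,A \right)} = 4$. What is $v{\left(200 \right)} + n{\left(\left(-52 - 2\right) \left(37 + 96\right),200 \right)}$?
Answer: $-29967$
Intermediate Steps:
$v{\left(l \right)} = -588 - 147 l$ ($v{\left(l \right)} = \left(l + 4\right) \left(-72 - 75\right) = \left(4 + l\right) \left(-147\right) = -588 - 147 l$)
$v{\left(200 \right)} + n{\left(\left(-52 - 2\right) \left(37 + 96\right),200 \right)} = \left(-588 - 29400\right) + 21 = -29988 + 21 = -29967$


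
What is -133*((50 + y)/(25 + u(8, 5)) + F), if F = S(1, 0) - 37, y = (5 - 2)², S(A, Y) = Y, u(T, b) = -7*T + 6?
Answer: 130872/25 ≈ 5234.9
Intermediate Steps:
u(T, b) = 6 - 7*T
y = 9 (y = 3² = 9)
F = -37 (F = 0 - 37 = -37)
-133*((50 + y)/(25 + u(8, 5)) + F) = -133*((50 + 9)/(25 + (6 - 7*8)) - 37) = -133*(59/(25 + (6 - 56)) - 37) = -133*(59/(25 - 50) - 37) = -133*(59/(-25) - 37) = -133*(59*(-1/25) - 37) = -133*(-59/25 - 37) = -133*(-984/25) = 130872/25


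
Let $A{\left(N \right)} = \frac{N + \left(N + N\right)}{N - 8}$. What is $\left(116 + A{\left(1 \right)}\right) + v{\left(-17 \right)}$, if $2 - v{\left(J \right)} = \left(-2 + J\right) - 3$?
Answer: $\frac{977}{7} \approx 139.57$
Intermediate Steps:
$A{\left(N \right)} = \frac{3 N}{-8 + N}$ ($A{\left(N \right)} = \frac{N + 2 N}{-8 + N} = \frac{3 N}{-8 + N}$)
$v{\left(J \right)} = 7 - J$ ($v{\left(J \right)} = 2 - \left(\left(-2 + J\right) - 3\right) = 2 - \left(-5 + J\right) = 7 - J$)
$\left(116 + A{\left(1 \right)}\right) + v{\left(-17 \right)} = \left(116 + 3 \cdot 1 \frac{1}{-8 + 1}\right) + \left(7 - -17\right) = \left(116 + 3 \cdot 1 \frac{1}{-7}\right) + \left(7 + 17\right) = \left(116 + 3 \cdot 1 \left(- \frac{1}{7}\right)\right) + 24 = \left(116 - \frac{3}{7}\right) + 24 = \frac{809}{7} + 24 = \frac{977}{7}$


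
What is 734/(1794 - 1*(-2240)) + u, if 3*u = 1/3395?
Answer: 3739912/20543145 ≈ 0.18205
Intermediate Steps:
u = 1/10185 (u = (⅓)/3395 = (⅓)*(1/3395) = 1/10185 ≈ 9.8184e-5)
734/(1794 - 1*(-2240)) + u = 734/(1794 - 1*(-2240)) + 1/10185 = 734/(1794 + 2240) + 1/10185 = 734/4034 + 1/10185 = 734*(1/4034) + 1/10185 = 367/2017 + 1/10185 = 3739912/20543145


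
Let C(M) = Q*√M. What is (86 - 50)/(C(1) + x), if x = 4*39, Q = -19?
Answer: 36/137 ≈ 0.26277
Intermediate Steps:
x = 156
C(M) = -19*√M
(86 - 50)/(C(1) + x) = (86 - 50)/(-19*√1 + 156) = 36/(-19*1 + 156) = 36/(-19 + 156) = 36/137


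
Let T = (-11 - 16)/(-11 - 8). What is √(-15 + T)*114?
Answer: 6*I*√4902 ≈ 420.09*I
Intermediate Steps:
T = 27/19 (T = -27/(-19) = -27*(-1/19) = 27/19 ≈ 1.4211)
√(-15 + T)*114 = √(-15 + 27/19)*114 = √(-258/19)*114 = (I*√4902/19)*114 = 6*I*√4902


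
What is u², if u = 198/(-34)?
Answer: 9801/289 ≈ 33.914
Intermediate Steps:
u = -99/17 (u = 198*(-1/34) = -99/17 ≈ -5.8235)
u² = (-99/17)² = 9801/289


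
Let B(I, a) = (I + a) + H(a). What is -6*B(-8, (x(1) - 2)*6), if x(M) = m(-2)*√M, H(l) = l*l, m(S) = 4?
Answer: -888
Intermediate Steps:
H(l) = l²
x(M) = 4*√M
B(I, a) = I + a + a² (B(I, a) = (I + a) + a² = I + a + a²)
-6*B(-8, (x(1) - 2)*6) = -6*(-8 + (4*√1 - 2)*6 + ((4*√1 - 2)*6)²) = -6*(-8 + (4*1 - 2)*6 + ((4*1 - 2)*6)²) = -6*(-8 + (4 - 2)*6 + ((4 - 2)*6)²) = -6*(-8 + 2*6 + (2*6)²) = -6*(-8 + 12 + 12²) = -6*(-8 + 12 + 144) = -6*148 = -888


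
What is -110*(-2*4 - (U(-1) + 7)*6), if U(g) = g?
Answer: 4840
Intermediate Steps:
-110*(-2*4 - (U(-1) + 7)*6) = -110*(-2*4 - (-1 + 7)*6) = -110*(-8 - 6*6) = -110*(-8 - 1*36) = -110*(-8 - 36) = -110*(-44) = 4840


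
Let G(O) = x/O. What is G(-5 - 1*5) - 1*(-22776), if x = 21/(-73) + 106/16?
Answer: 133008139/5840 ≈ 22775.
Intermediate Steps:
x = 3701/584 (x = 21*(-1/73) + 106*(1/16) = -21/73 + 53/8 = 3701/584 ≈ 6.3373)
G(O) = 3701/(584*O)
G(-5 - 1*5) - 1*(-22776) = 3701/(584*(-5 - 1*5)) - 1*(-22776) = 3701/(584*(-5 - 5)) + 22776 = (3701/584)/(-10) + 22776 = (3701/584)*(-⅒) + 22776 = -3701/5840 + 22776 = 133008139/5840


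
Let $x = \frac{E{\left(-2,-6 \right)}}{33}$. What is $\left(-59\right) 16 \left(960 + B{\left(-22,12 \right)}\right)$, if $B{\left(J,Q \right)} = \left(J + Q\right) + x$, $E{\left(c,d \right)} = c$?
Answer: $- \frac{29592512}{33} \approx -8.9674 \cdot 10^{5}$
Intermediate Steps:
$x = - \frac{2}{33} \approx -0.060606$
$B{\left(J,Q \right)} = - \frac{2}{33} + J + Q$ ($B{\left(J,Q \right)} = \left(J + Q\right) - \frac{2}{33} = - \frac{2}{33} + J + Q$)
$\left(-59\right) 16 \left(960 + B{\left(-22,12 \right)}\right) = \left(-59\right) 16 \left(960 - \frac{332}{33}\right) = - 944 \left(960 - \frac{332}{33}\right) = \left(-944\right) \frac{31348}{33} = - \frac{29592512}{33}$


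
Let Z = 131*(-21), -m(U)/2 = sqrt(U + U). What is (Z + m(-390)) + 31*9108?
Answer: 279597 - 4*I*sqrt(195) ≈ 2.796e+5 - 55.857*I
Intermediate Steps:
m(U) = -2*sqrt(2)*sqrt(U) (m(U) = -2*sqrt(U + U) = -2*sqrt(2)*sqrt(U))
Z = -2751
(Z + m(-390)) + 31*9108 = (-2751 - 2*sqrt(2)*sqrt(-390)) + 31*9108 = (-2751 - 2*sqrt(2)*I*sqrt(390)) + 282348 = (-2751 - 4*I*sqrt(195)) + 282348 = 279597 - 4*I*sqrt(195)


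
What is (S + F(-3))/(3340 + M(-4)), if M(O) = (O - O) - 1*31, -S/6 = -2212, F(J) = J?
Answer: 4423/1103 ≈ 4.0100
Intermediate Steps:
S = 13272 (S = -6*(-2212) = 13272)
M(O) = -31 (M(O) = 0 - 31 = -31)
(S + F(-3))/(3340 + M(-4)) = (13272 - 3)/(3340 - 31) = 13269/3309 = 13269*(1/3309) = 4423/1103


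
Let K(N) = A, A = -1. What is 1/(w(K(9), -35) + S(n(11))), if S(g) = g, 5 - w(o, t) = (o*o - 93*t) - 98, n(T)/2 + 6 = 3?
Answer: -1/3159 ≈ -0.00031656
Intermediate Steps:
K(N) = -1
n(T) = -6 (n(T) = -12 + 2*3 = -12 + 6 = -6)
w(o, t) = 103 - o**2 + 93*t (w(o, t) = 5 - ((o*o - 93*t) - 98) = 5 - ((o**2 - 93*t) - 98) = 5 - (-98 + o**2 - 93*t) = 5 + (98 - o**2 + 93*t) = 103 - o**2 + 93*t)
1/(w(K(9), -35) + S(n(11))) = 1/((103 - 1*(-1)**2 + 93*(-35)) - 6) = 1/((103 - 1*1 - 3255) - 6) = 1/((103 - 1 - 3255) - 6) = 1/(-3153 - 6) = 1/(-3159) = -1/3159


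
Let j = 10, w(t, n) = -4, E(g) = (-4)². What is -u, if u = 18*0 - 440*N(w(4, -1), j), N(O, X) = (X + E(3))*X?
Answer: 114400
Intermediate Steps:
E(g) = 16
N(O, X) = X*(16 + X) (N(O, X) = (X + 16)*X = (16 + X)*X = X*(16 + X))
u = -114400 (u = 18*0 - 4400*(16 + 10) = 0 - 4400*26 = 0 - 440*260 = 0 - 114400 = -114400)
-u = -1*(-114400) = 114400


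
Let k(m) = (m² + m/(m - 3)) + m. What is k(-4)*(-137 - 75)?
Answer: -18656/7 ≈ -2665.1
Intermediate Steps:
k(m) = m + m² + m/(-3 + m) (k(m) = (m² + m/(-3 + m)) + m = m + m² + m/(-3 + m))
k(-4)*(-137 - 75) = (-4*(-2 + (-4)² - 2*(-4))/(-3 - 4))*(-137 - 75) = -4*(-2 + 16 + 8)/(-7)*(-212) = -4*(-⅐)*22*(-212) = (88/7)*(-212) = -18656/7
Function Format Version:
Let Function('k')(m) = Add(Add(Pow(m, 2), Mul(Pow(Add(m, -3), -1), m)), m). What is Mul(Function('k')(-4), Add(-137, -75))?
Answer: Rational(-18656, 7) ≈ -2665.1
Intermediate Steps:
Function('k')(m) = Add(m, Pow(m, 2), Mul(m, Pow(Add(-3, m), -1))) (Function('k')(m) = Add(Add(Pow(m, 2), Mul(Pow(Add(-3, m), -1), m)), m) = Add(Add(Pow(m, 2), Mul(m, Pow(Add(-3, m), -1))), m) = Add(m, Pow(m, 2), Mul(m, Pow(Add(-3, m), -1))))
Mul(Function('k')(-4), Add(-137, -75)) = Mul(Mul(-4, Pow(Add(-3, -4), -1), Add(-2, Pow(-4, 2), Mul(-2, -4))), Add(-137, -75)) = Mul(Mul(-4, Pow(-7, -1), Add(-2, 16, 8)), -212) = Mul(Mul(-4, Rational(-1, 7), 22), -212) = Mul(Rational(88, 7), -212) = Rational(-18656, 7)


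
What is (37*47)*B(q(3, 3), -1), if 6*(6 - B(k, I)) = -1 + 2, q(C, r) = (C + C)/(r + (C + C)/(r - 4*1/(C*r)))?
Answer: 60865/6 ≈ 10144.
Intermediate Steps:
q(C, r) = 2*C/(r + 2*C/(r - 4/(C*r))) (q(C, r) = (2*C)/(r + (2*C)/(r - 4/(C*r))) = (2*C)/(r + 2*C/(r - 4/(C*r))) = 2*C/(r + 2*C/(r - 4/(C*r))))
B(k, I) = 35/6 (B(k, I) = 6 - (-1 + 2)/6 = 6 - 1/6*1 = 6 - 1/6 = 35/6)
(37*47)*B(q(3, 3), -1) = (37*47)*(35/6) = 1739*(35/6) = 60865/6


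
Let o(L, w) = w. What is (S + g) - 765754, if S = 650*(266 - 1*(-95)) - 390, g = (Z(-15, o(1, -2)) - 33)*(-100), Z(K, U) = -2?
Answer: -527994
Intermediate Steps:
g = 3500 (g = (-2 - 33)*(-100) = -35*(-100) = 3500)
S = 234260 (S = 650*(266 + 95) - 390 = 650*361 - 390 = 234650 - 390 = 234260)
(S + g) - 765754 = (234260 + 3500) - 765754 = 237760 - 765754 = -527994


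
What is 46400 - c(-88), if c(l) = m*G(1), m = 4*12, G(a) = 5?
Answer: 46160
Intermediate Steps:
m = 48
c(l) = 240 (c(l) = 48*5 = 240)
46400 - c(-88) = 46400 - 1*240 = 46400 - 240 = 46160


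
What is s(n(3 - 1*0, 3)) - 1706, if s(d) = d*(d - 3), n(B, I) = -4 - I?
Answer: -1636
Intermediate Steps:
s(d) = d*(-3 + d)
s(n(3 - 1*0, 3)) - 1706 = (-4 - 1*3)*(-3 + (-4 - 1*3)) - 1706 = (-4 - 3)*(-3 + (-4 - 3)) - 1706 = -7*(-3 - 7) - 1706 = -7*(-10) - 1706 = 70 - 1706 = -1636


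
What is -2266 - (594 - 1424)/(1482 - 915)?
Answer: -1283992/567 ≈ -2264.5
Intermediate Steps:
-2266 - (594 - 1424)/(1482 - 915) = -2266 - (-830)/567 = -2266 - 1*(-830/567) = -2266 + 830/567 = -1283992/567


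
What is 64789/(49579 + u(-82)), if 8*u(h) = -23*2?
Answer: 259156/198293 ≈ 1.3069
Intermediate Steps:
u(h) = -23/4 (u(h) = (-23*2)/8 = (⅛)*(-46) = -23/4)
64789/(49579 + u(-82)) = 64789/(49579 - 23/4) = 64789/(198293/4) = 64789*(4/198293) = 259156/198293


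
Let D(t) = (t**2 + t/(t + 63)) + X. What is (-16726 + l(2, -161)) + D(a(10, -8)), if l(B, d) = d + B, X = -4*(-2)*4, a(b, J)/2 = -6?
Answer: -284057/17 ≈ -16709.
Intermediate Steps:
a(b, J) = -12 (a(b, J) = 2*(-6) = -12)
X = 32 (X = 8*4 = 32)
D(t) = 32 + t**2 + t/(63 + t) (D(t) = (t**2 + t/(t + 63)) + 32 = (t**2 + t/(63 + t)) + 32 = 32 + t**2 + t/(63 + t))
l(B, d) = B + d
(-16726 + l(2, -161)) + D(a(10, -8)) = (-16726 + (2 - 161)) + (2016 + (-12)**3 + 33*(-12) + 63*(-12)**2)/(63 - 12) = (-16726 - 159) + (2016 - 1728 - 396 + 63*144)/51 = -16885 + (2016 - 1728 - 396 + 9072)/51 = -16885 + (1/51)*8964 = -16885 + 2988/17 = -284057/17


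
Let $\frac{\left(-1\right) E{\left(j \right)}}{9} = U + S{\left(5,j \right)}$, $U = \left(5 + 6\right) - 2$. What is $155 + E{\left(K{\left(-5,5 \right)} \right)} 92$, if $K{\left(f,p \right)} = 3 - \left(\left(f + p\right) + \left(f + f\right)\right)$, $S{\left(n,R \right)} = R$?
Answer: $-18061$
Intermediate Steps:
$U = 9$ ($U = 11 - 2 = 9$)
$K{\left(f,p \right)} = 3 - p - 3 f$ ($K{\left(f,p \right)} = 3 - \left(\left(f + p\right) + 2 f\right) = 3 - \left(p + 3 f\right) = 3 - p - 3 f$)
$E{\left(j \right)} = -81 - 9 j$ ($E{\left(j \right)} = - 9 \left(9 + j\right) = -81 - 9 j$)
$155 + E{\left(K{\left(-5,5 \right)} \right)} 92 = 155 + \left(-81 - 9 \left(3 - 5 - -15\right)\right) 92 = 155 + \left(-81 - 9 \left(3 - 5 + 15\right)\right) 92 = 155 + \left(-81 - 117\right) 92 = 155 - 18216 = -18061$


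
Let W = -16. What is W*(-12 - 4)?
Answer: 256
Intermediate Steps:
W*(-12 - 4) = -16*(-12 - 4) = -16*(-16) = 256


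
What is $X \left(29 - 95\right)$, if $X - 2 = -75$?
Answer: $4818$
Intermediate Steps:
$X = -73$ ($X = 2 - 75 = -73$)
$X \left(29 - 95\right) = - 73 \left(29 - 95\right) = \left(-73\right) \left(-66\right) = 4818$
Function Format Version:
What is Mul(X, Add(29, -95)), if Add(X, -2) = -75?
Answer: 4818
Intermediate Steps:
X = -73 (X = Add(2, -75) = -73)
Mul(X, Add(29, -95)) = Mul(-73, Add(29, -95)) = Mul(-73, -66) = 4818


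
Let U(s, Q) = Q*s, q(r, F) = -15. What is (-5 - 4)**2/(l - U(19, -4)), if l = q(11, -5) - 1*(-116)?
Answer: 27/59 ≈ 0.45763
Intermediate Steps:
l = 101 (l = -15 - 1*(-116) = -15 + 116 = 101)
(-5 - 4)**2/(l - U(19, -4)) = (-5 - 4)**2/(101 - (-4)*19) = (-9)**2/(101 - 1*(-76)) = 81/(101 + 76) = 81/177 = 81*(1/177) = 27/59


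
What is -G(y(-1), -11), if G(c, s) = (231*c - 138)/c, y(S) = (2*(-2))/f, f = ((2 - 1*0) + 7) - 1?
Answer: -507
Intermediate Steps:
f = 8 (f = ((2 + 0) + 7) - 1 = (2 + 7) - 1 = 9 - 1 = 8)
y(S) = -½ (y(S) = (2*(-2))/8 = -4*⅛ = -½)
G(c, s) = (-138 + 231*c)/c
-G(y(-1), -11) = -(231 - 138/(-½)) = -(231 - 138*(-2)) = -(231 + 276) = -1*507 = -507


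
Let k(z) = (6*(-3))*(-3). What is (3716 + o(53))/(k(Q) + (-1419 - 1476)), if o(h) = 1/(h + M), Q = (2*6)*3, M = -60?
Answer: -26011/19887 ≈ -1.3079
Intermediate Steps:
Q = 36 (Q = 12*3 = 36)
k(z) = 54 (k(z) = -18*(-3) = 54)
o(h) = 1/(-60 + h) (o(h) = 1/(h - 60) = 1/(-60 + h))
(3716 + o(53))/(k(Q) + (-1419 - 1476)) = (3716 + 1/(-60 + 53))/(54 + (-1419 - 1476)) = (3716 + 1/(-7))/(54 - 2895) = (3716 - ⅐)/(-2841) = (26011/7)*(-1/2841) = -26011/19887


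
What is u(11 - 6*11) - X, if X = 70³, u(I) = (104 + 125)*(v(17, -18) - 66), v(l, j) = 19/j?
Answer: -6450403/18 ≈ -3.5836e+5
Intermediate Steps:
u(I) = -276403/18 (u(I) = (104 + 125)*(19/(-18) - 66) = 229*(19*(-1/18) - 66) = 229*(-19/18 - 66) = 229*(-1207/18) = -276403/18)
X = 343000
u(11 - 6*11) - X = -276403/18 - 1*343000 = -276403/18 - 343000 = -6450403/18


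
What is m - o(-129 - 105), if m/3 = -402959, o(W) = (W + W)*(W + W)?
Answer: -1427901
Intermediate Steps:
o(W) = 4*W**2 (o(W) = (2*W)*(2*W) = 4*W**2)
m = -1208877 (m = 3*(-402959) = -1208877)
m - o(-129 - 105) = -1208877 - 4*(-129 - 105)**2 = -1208877 - 4*(-234)**2 = -1208877 - 4*54756 = -1208877 - 1*219024 = -1208877 - 219024 = -1427901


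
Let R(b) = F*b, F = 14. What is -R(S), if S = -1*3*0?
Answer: 0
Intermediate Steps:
S = 0 (S = -3*0 = 0)
R(b) = 14*b
-R(S) = -14*0 = -1*0 = 0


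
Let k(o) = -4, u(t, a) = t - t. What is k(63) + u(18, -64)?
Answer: -4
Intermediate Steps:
u(t, a) = 0
k(63) + u(18, -64) = -4 + 0 = -4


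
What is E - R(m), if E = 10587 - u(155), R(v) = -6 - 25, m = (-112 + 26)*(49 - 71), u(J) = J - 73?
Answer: 10536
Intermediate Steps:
u(J) = -73 + J
m = 1892 (m = -86*(-22) = 1892)
R(v) = -31
E = 10505 (E = 10587 - (-73 + 155) = 10587 - 1*82 = 10587 - 82 = 10505)
E - R(m) = 10505 - 1*(-31) = 10505 + 31 = 10536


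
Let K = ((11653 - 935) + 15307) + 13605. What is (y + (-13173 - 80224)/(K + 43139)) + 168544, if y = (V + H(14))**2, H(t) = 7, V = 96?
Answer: 14828221260/82769 ≈ 1.7915e+5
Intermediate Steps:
K = 39630 (K = (10718 + 15307) + 13605 = 26025 + 13605 = 39630)
y = 10609 (y = (96 + 7)**2 = 103**2 = 10609)
(y + (-13173 - 80224)/(K + 43139)) + 168544 = (10609 + (-13173 - 80224)/(39630 + 43139)) + 168544 = (10609 - 93397/82769) + 168544 = 878002924/82769 + 168544 = 14828221260/82769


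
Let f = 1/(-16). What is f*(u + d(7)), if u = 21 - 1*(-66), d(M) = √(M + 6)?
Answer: -87/16 - √13/16 ≈ -5.6628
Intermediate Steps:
d(M) = √(6 + M)
u = 87 (u = 21 + 66 = 87)
f = -1/16 ≈ -0.062500
f*(u + d(7)) = -(87 + √(6 + 7))/16 = -(87 + √13)/16 = -87/16 - √13/16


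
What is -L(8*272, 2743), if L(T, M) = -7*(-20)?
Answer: -140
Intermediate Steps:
L(T, M) = 140
-L(8*272, 2743) = -1*140 = -140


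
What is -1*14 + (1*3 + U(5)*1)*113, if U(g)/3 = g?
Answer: 2020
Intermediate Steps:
U(g) = 3*g
-1*14 + (1*3 + U(5)*1)*113 = -1*14 + (1*3 + (3*5)*1)*113 = -14 + (3 + 15*1)*113 = -14 + (3 + 15)*113 = -14 + 18*113 = -14 + 2034 = 2020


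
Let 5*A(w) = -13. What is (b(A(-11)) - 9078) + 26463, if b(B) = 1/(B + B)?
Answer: 452005/26 ≈ 17385.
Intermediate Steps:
A(w) = -13/5 (A(w) = (1/5)*(-13) = -13/5)
b(B) = 1/(2*B)
(b(A(-11)) - 9078) + 26463 = (1/(2*(-13/5)) - 9078) + 26463 = ((1/2)*(-5/13) - 9078) + 26463 = (-5/26 - 9078) + 26463 = -236033/26 + 26463 = 452005/26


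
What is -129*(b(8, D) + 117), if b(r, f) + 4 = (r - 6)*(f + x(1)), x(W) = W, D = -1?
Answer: -14577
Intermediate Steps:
b(r, f) = -4 + (1 + f)*(-6 + r) (b(r, f) = -4 + (r - 6)*(f + 1) = -4 + (-6 + r)*(1 + f) = -4 + (1 + f)*(-6 + r))
-129*(b(8, D) + 117) = -129*((-10 + 8 - 6*(-1) - 1*8) + 117) = -129*((-10 + 8 + 6 - 8) + 117) = -129*(-4 + 117) = -129*113 = -14577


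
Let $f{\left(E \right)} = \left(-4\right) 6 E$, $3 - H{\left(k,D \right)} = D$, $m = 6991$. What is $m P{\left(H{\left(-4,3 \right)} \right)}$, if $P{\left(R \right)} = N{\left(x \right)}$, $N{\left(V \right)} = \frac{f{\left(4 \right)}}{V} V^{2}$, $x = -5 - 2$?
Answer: $4697952$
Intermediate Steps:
$H{\left(k,D \right)} = 3 - D$
$f{\left(E \right)} = - 24 E$
$x = -7$ ($x = -5 - 2 = -7$)
$N{\left(V \right)} = - 96 V$ ($N{\left(V \right)} = \frac{\left(-24\right) 4}{V} V^{2} = - \frac{96}{V} V^{2} = - 96 V$)
$P{\left(R \right)} = 672$ ($P{\left(R \right)} = \left(-96\right) \left(-7\right) = 672$)
$m P{\left(H{\left(-4,3 \right)} \right)} = 6991 \cdot 672 = 4697952$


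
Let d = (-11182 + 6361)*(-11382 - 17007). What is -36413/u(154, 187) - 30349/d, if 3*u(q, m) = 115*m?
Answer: -14951470221436/2943246750345 ≈ -5.0799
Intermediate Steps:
u(q, m) = 115*m/3 (u(q, m) = (115*m)/3 = 115*m/3)
d = 136863369 (d = -4821*(-28389) = 136863369)
-36413/u(154, 187) - 30349/d = -36413/((115/3)*187) - 30349/136863369 = -36413/21505/3 - 30349*1/136863369 = -36413*3/21505 - 30349/136863369 = -109239/21505 - 30349/136863369 = -14951470221436/2943246750345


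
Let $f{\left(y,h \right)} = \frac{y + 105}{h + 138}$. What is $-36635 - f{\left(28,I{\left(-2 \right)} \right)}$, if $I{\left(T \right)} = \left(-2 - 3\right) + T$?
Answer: $- \frac{4799318}{131} \approx -36636.0$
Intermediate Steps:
$I{\left(T \right)} = -5 + T$
$f{\left(y,h \right)} = \frac{105 + y}{138 + h}$
$-36635 - f{\left(28,I{\left(-2 \right)} \right)} = -36635 - \frac{105 + 28}{138 - 7} = -36635 - \frac{1}{138 - 7} \cdot 133 = -36635 - \frac{1}{131} \cdot 133 = -36635 - \frac{133}{131} = - \frac{4799318}{131}$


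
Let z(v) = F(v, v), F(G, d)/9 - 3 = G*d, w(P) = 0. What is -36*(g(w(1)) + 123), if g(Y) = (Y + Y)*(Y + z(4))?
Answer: -4428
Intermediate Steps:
F(G, d) = 27 + 9*G*d (F(G, d) = 27 + 9*(G*d) = 27 + 9*G*d)
z(v) = 27 + 9*v**2 (z(v) = 27 + 9*v*v = 27 + 9*v**2)
g(Y) = 2*Y*(171 + Y) (g(Y) = (Y + Y)*(Y + (27 + 9*4**2)) = (2*Y)*(Y + (27 + 9*16)) = (2*Y)*(Y + (27 + 144)) = (2*Y)*(Y + 171) = (2*Y)*(171 + Y) = 2*Y*(171 + Y))
-36*(g(w(1)) + 123) = -36*(2*0*(171 + 0) + 123) = -36*(2*0*171 + 123) = -36*(0 + 123) = -36*123 = -4428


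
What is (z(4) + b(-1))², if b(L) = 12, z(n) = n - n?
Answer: 144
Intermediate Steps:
z(n) = 0
(z(4) + b(-1))² = (0 + 12)² = 12² = 144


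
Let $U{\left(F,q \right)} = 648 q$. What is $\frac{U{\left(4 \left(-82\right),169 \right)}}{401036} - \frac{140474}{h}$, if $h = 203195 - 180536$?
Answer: $- \frac{13463424664}{2271768681} \approx -5.9264$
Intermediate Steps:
$h = 22659$
$\frac{U{\left(4 \left(-82\right),169 \right)}}{401036} - \frac{140474}{h} = \frac{648 \cdot 169}{401036} - \frac{140474}{22659} = 109512 \cdot \frac{1}{401036} - \frac{140474}{22659} = \frac{27378}{100259} - \frac{140474}{22659} = - \frac{13463424664}{2271768681}$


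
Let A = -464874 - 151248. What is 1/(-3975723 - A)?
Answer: -1/3359601 ≈ -2.9765e-7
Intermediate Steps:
A = -616122
1/(-3975723 - A) = 1/(-3975723 - 1*(-616122)) = 1/(-3975723 + 616122) = 1/(-3359601) = -1/3359601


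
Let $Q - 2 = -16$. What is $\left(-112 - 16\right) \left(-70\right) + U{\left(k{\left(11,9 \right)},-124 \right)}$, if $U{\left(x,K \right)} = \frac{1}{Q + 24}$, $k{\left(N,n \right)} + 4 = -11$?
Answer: $\frac{89601}{10} \approx 8960.1$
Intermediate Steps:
$Q = -14$ ($Q = 2 - 16 = -14$)
$k{\left(N,n \right)} = -15$ ($k{\left(N,n \right)} = -4 - 11 = -15$)
$U{\left(x,K \right)} = \frac{1}{10}$ ($U{\left(x,K \right)} = \frac{1}{-14 + 24} = \frac{1}{10}$)
$\left(-112 - 16\right) \left(-70\right) + U{\left(k{\left(11,9 \right)},-124 \right)} = \left(-112 - 16\right) \left(-70\right) + \frac{1}{10} = \left(-128\right) \left(-70\right) + \frac{1}{10} = 8960 + \frac{1}{10} = \frac{89601}{10}$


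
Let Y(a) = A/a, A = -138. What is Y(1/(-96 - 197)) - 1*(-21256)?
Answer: 61690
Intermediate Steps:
Y(a) = -138/a
Y(1/(-96 - 197)) - 1*(-21256) = -138/(1/(-96 - 197)) - 1*(-21256) = -138/(1/(-293)) + 21256 = -138/(-1/293) + 21256 = -138*(-293) + 21256 = 40434 + 21256 = 61690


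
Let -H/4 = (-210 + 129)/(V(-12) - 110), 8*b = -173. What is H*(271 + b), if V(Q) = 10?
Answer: -32319/40 ≈ -807.97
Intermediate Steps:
b = -173/8 (b = (⅛)*(-173) = -173/8 ≈ -21.625)
H = -81/25 (H = -4*(-210 + 129)/(10 - 110) = -(-324)/(-100) = -(-324)*(-1)/100 = -4*81/100 = -81/25 ≈ -3.2400)
H*(271 + b) = -81*(271 - 173/8)/25 = -81/25*1995/8 = -32319/40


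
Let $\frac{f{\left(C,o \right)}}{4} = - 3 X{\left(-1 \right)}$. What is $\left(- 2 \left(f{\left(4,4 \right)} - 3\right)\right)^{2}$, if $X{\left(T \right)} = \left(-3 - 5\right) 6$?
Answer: $1313316$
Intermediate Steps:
$X{\left(T \right)} = -48$ ($X{\left(T \right)} = \left(-8\right) 6 = -48$)
$f{\left(C,o \right)} = 576$ ($f{\left(C,o \right)} = 4 \left(\left(-3\right) \left(-48\right)\right) = 4 \cdot 144 = 576$)
$\left(- 2 \left(f{\left(4,4 \right)} - 3\right)\right)^{2} = \left(- 2 \left(576 - 3\right)\right)^{2} = \left(\left(-2\right) 573\right)^{2} = \left(-1146\right)^{2} = 1313316$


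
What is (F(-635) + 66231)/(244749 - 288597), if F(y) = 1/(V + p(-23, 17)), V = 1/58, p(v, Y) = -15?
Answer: -57554681/38103912 ≈ -1.5105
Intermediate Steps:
V = 1/58 ≈ 0.017241
F(y) = -58/869 (F(y) = 1/(1/58 - 15) = 1/(-869/58) = -58/869)
(F(-635) + 66231)/(244749 - 288597) = (-58/869 + 66231)/(244749 - 288597) = (57554681/869)/(-43848) = (57554681/869)*(-1/43848) = -57554681/38103912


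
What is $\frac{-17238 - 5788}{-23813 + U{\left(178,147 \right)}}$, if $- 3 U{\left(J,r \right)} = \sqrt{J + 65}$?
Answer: $\frac{274159069}{283529471} - \frac{34539 \sqrt{3}}{283529471} \approx 0.96674$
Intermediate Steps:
$U{\left(J,r \right)} = - \frac{\sqrt{65 + J}}{3}$ ($U{\left(J,r \right)} = - \frac{\sqrt{J + 65}}{3} = - \frac{\sqrt{65 + J}}{3}$)
$\frac{-17238 - 5788}{-23813 + U{\left(178,147 \right)}} = \frac{-17238 - 5788}{-23813 - \frac{\sqrt{65 + 178}}{3}} = - \frac{23026}{-23813 - \frac{\sqrt{243}}{3}} = - \frac{23026}{-23813 - \frac{9 \sqrt{3}}{3}} = - \frac{23026}{-23813 - 3 \sqrt{3}}$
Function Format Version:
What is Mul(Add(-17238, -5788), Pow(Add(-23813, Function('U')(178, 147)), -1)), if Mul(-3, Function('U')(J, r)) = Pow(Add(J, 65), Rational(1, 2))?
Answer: Add(Rational(274159069, 283529471), Mul(Rational(-34539, 283529471), Pow(3, Rational(1, 2)))) ≈ 0.96674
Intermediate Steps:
Function('U')(J, r) = Mul(Rational(-1, 3), Pow(Add(65, J), Rational(1, 2))) (Function('U')(J, r) = Mul(Rational(-1, 3), Pow(Add(J, 65), Rational(1, 2))) = Mul(Rational(-1, 3), Pow(Add(65, J), Rational(1, 2))))
Mul(Add(-17238, -5788), Pow(Add(-23813, Function('U')(178, 147)), -1)) = Mul(Add(-17238, -5788), Pow(Add(-23813, Mul(Rational(-1, 3), Pow(Add(65, 178), Rational(1, 2)))), -1)) = Mul(-23026, Pow(Add(-23813, Mul(Rational(-1, 3), Pow(243, Rational(1, 2)))), -1)) = Mul(-23026, Pow(Add(-23813, Mul(Rational(-1, 3), Mul(9, Pow(3, Rational(1, 2))))), -1)) = Mul(-23026, Pow(Add(-23813, Mul(-3, Pow(3, Rational(1, 2)))), -1))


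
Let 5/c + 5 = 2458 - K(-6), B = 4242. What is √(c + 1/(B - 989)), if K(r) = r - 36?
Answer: 2*√1522605686/1623247 ≈ 0.048077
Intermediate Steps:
K(r) = -36 + r
c = 1/499 (c = 5/(-5 + (2458 - (-36 - 6))) = 5/(-5 + (2458 - 1*(-42))) = 5/(-5 + (2458 + 42)) = 5/(-5 + 2500) = 5/2495 = 5*(1/2495) = 1/499 ≈ 0.0020040)
√(c + 1/(B - 989)) = √(1/499 + 1/(4242 - 989)) = √(1/499 + 1/3253) = √(3752/1623247) = 2*√1522605686/1623247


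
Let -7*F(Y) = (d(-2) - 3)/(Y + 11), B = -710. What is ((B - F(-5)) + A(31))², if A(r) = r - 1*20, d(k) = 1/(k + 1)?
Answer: 215531761/441 ≈ 4.8873e+5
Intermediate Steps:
d(k) = 1/(1 + k)
F(Y) = 4/(7*(11 + Y)) (F(Y) = -(1/(1 - 2) - 3)/(7*(Y + 11)) = -(1/(-1) - 3)/(7*(11 + Y)) = -(-1 - 3)/(7*(11 + Y)) = -(-4)/(7*(11 + Y)) = 4/(7*(11 + Y)))
A(r) = -20 + r (A(r) = r - 20 = -20 + r)
((B - F(-5)) + A(31))² = ((-710 - 4/(7*(11 - 5))) + (-20 + 31))² = ((-710 - 4/(7*6)) + 11)² = ((-710 - 1*2/21) + 11)² = ((-710 - 2/21) + 11)² = (-14912/21 + 11)² = (-14681/21)² = 215531761/441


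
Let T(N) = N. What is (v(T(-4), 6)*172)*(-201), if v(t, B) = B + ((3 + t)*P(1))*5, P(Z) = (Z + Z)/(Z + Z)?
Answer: -34572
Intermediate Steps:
P(Z) = 1 (P(Z) = (2*Z)/((2*Z)) = (2*Z)*(1/(2*Z)) = 1)
v(t, B) = 15 + B + 5*t (v(t, B) = B + ((3 + t)*1)*5 = B + (3 + t)*5 = B + (15 + 5*t) = 15 + B + 5*t)
(v(T(-4), 6)*172)*(-201) = ((15 + 6 + 5*(-4))*172)*(-201) = ((15 + 6 - 20)*172)*(-201) = (1*172)*(-201) = 172*(-201) = -34572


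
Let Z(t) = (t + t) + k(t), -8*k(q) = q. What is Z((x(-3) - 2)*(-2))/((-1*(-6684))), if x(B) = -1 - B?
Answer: 0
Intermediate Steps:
k(q) = -q/8
Z(t) = 15*t/8 (Z(t) = (t + t) - t/8 = 2*t - t/8 = 15*t/8)
Z((x(-3) - 2)*(-2))/((-1*(-6684))) = (15*(((-1 - 1*(-3)) - 2)*(-2))/8)/((-1*(-6684))) = (15*(((-1 + 3) - 2)*(-2))/8)/6684 = (15*((2 - 2)*(-2))/8)*(1/6684) = (15*(0*(-2))/8)*(1/6684) = ((15/8)*0)*(1/6684) = 0*(1/6684) = 0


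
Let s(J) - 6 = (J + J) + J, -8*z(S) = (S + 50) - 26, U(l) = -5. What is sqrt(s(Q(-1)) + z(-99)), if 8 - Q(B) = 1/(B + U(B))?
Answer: sqrt(638)/4 ≈ 6.3147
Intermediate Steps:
z(S) = -3 - S/8 (z(S) = -((S + 50) - 26)/8 = -((50 + S) - 26)/8 = -(24 + S)/8 = -3 - S/8)
Q(B) = 8 - 1/(-5 + B) (Q(B) = 8 - 1/(B - 5) = 8 - 1/(-5 + B))
s(J) = 6 + 3*J (s(J) = 6 + ((J + J) + J) = 6 + (2*J + J) = 6 + 3*J)
sqrt(s(Q(-1)) + z(-99)) = sqrt((6 + 3*((-41 + 8*(-1))/(-5 - 1))) + (-3 - 1/8*(-99))) = sqrt((6 + 3*((-41 - 8)/(-6))) + (-3 + 99/8)) = sqrt((6 + 3*(-1/6*(-49))) + 75/8) = sqrt((6 + 3*(49/6)) + 75/8) = sqrt((6 + 49/2) + 75/8) = sqrt(61/2 + 75/8) = sqrt(319/8) = sqrt(638)/4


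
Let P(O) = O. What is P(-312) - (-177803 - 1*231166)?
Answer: 408657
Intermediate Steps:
P(-312) - (-177803 - 1*231166) = -312 - (-177803 - 1*231166) = -312 - (-177803 - 231166) = -312 - 1*(-408969) = -312 + 408969 = 408657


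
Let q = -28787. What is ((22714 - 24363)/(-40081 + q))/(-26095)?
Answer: -97/105712380 ≈ -9.1758e-7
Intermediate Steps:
((22714 - 24363)/(-40081 + q))/(-26095) = ((22714 - 24363)/(-40081 - 28787))/(-26095) = -1649/(-68868)*(-1/26095) = -1649*(-1/68868)*(-1/26095) = (1649/68868)*(-1/26095) = -97/105712380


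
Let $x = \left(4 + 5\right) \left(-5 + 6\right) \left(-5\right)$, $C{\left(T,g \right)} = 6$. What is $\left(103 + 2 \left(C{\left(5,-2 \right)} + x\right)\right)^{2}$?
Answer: $625$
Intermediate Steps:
$x = -45$ ($x = 9 \cdot 1 \left(-5\right) = 9 \left(-5\right) = -45$)
$\left(103 + 2 \left(C{\left(5,-2 \right)} + x\right)\right)^{2} = \left(103 + 2 \left(6 - 45\right)\right)^{2} = \left(103 + 2 \left(-39\right)\right)^{2} = \left(103 - 78\right)^{2} = 25^{2} = 625$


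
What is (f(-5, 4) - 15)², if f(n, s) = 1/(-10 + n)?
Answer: 51076/225 ≈ 227.00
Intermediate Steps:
(f(-5, 4) - 15)² = (1/(-10 - 5) - 15)² = (1/(-15) - 15)² = (-1/15 - 15)² = (-226/15)² = 51076/225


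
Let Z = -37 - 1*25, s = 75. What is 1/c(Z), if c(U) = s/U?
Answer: -62/75 ≈ -0.82667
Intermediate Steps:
Z = -62 (Z = -37 - 25 = -62)
c(U) = 75/U
1/c(Z) = 1/(75/(-62)) = 1/(75*(-1/62)) = 1/(-75/62) = -62/75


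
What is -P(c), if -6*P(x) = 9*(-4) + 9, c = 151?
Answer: -9/2 ≈ -4.5000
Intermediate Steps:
P(x) = 9/2 (P(x) = -(9*(-4) + 9)/6 = -(-36 + 9)/6 = -1/6*(-27) = 9/2)
-P(c) = -1*9/2 = -9/2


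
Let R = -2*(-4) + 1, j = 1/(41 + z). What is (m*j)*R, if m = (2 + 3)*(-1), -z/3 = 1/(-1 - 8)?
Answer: -135/124 ≈ -1.0887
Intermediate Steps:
z = ⅓ (z = -3/(-1 - 8) = -3/(-9) = -3*(-⅑) = ⅓ ≈ 0.33333)
m = -5 (m = 5*(-1) = -5)
j = 3/124 (j = 1/(41 + ⅓) = 1/(124/3) = 3/124 ≈ 0.024194)
R = 9 (R = 8 + 1 = 9)
(m*j)*R = -5*3/124*9 = -15/124*9 = -135/124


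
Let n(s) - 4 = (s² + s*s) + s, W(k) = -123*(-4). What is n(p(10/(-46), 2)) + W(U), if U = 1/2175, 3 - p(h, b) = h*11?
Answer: 295988/529 ≈ 559.52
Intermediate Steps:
p(h, b) = 3 - 11*h (p(h, b) = 3 - h*11 = 3 - 11*h)
U = 1/2175 ≈ 0.00045977
W(k) = 492
n(s) = 4 + s + 2*s² (n(s) = 4 + ((s² + s*s) + s) = 4 + ((s² + s²) + s) = 4 + (2*s² + s) = 4 + (s + 2*s²) = 4 + s + 2*s²)
n(p(10/(-46), 2)) + W(U) = (4 + (3 - 110/(-46)) + 2*(3 - 110/(-46))²) + 492 = (4 + (3 - 110*(-1)/46) + 2*(3 - 110*(-1)/46)²) + 492 = (4 + (3 - 11*(-5/23)) + 2*(3 - 11*(-5/23))²) + 492 = (4 + (3 + 55/23) + 2*(3 + 55/23)²) + 492 = (4 + 124/23 + 2*(124/23)²) + 492 = (4 + 124/23 + 2*(15376/529)) + 492 = (4 + 124/23 + 30752/529) + 492 = 35720/529 + 492 = 295988/529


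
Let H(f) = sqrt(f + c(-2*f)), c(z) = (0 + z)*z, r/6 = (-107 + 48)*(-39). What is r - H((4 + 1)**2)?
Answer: 13806 - 5*sqrt(101) ≈ 13756.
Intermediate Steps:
r = 13806 (r = 6*((-107 + 48)*(-39)) = 6*(-59*(-39)) = 6*2301 = 13806)
c(z) = z**2 (c(z) = z*z = z**2)
H(f) = sqrt(f + 4*f**2) (H(f) = sqrt(f + (-2*f)**2) = sqrt(f + 4*f**2))
r - H((4 + 1)**2) = 13806 - sqrt((4 + 1)**2*(1 + 4*(4 + 1)**2)) = 13806 - sqrt(5**2*(1 + 4*5**2)) = 13806 - sqrt(25*(1 + 4*25)) = 13806 - sqrt(25*(1 + 100)) = 13806 - sqrt(25*101) = 13806 - sqrt(2525) = 13806 - 5*sqrt(101)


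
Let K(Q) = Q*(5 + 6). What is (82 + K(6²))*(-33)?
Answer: -15774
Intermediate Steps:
K(Q) = 11*Q (K(Q) = Q*11 = 11*Q)
(82 + K(6²))*(-33) = (82 + 11*6²)*(-33) = (82 + 11*36)*(-33) = (82 + 396)*(-33) = 478*(-33) = -15774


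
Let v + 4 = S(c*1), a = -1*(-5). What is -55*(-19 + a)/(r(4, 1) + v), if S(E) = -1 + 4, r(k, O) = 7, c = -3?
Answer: 385/3 ≈ 128.33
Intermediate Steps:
a = 5
S(E) = 3
v = -1 (v = -4 + 3 = -1)
-55*(-19 + a)/(r(4, 1) + v) = -55*(-19 + 5)/(7 - 1) = -(-770)/6 = -55*(-7/3) = 385/3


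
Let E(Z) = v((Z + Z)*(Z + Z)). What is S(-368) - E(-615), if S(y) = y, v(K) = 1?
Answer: -369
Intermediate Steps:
E(Z) = 1
S(-368) - E(-615) = -368 - 1*1 = -368 - 1 = -369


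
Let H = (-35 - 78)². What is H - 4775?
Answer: 7994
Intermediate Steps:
H = 12769 (H = (-113)² = 12769)
H - 4775 = 12769 - 4775 = 7994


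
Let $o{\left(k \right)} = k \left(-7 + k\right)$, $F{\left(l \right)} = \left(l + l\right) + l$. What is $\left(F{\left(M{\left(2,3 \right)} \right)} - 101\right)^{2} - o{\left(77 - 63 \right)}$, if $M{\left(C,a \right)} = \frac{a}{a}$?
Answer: $9506$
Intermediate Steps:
$M{\left(C,a \right)} = 1$
$F{\left(l \right)} = 3 l$ ($F{\left(l \right)} = 2 l + l = 3 l$)
$\left(F{\left(M{\left(2,3 \right)} \right)} - 101\right)^{2} - o{\left(77 - 63 \right)} = \left(3 \cdot 1 - 101\right)^{2} - \left(77 - 63\right) \left(-7 + \left(77 - 63\right)\right) = \left(3 - 101\right)^{2} - \left(77 - 63\right) \left(-7 + \left(77 - 63\right)\right) = \left(-98\right)^{2} - 14 \left(-7 + 14\right) = 9604 - 14 \cdot 7 = 9604 - 98 = 9506$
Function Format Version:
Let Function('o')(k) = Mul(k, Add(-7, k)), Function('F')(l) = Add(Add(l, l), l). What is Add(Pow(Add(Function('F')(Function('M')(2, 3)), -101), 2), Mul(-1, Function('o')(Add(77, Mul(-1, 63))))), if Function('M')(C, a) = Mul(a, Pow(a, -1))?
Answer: 9506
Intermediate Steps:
Function('M')(C, a) = 1
Function('F')(l) = Mul(3, l) (Function('F')(l) = Add(Mul(2, l), l) = Mul(3, l))
Add(Pow(Add(Function('F')(Function('M')(2, 3)), -101), 2), Mul(-1, Function('o')(Add(77, Mul(-1, 63))))) = Add(Pow(Add(Mul(3, 1), -101), 2), Mul(-1, Mul(Add(77, Mul(-1, 63)), Add(-7, Add(77, Mul(-1, 63)))))) = Add(Pow(Add(3, -101), 2), Mul(-1, Mul(Add(77, -63), Add(-7, Add(77, -63))))) = Add(Pow(-98, 2), Mul(-1, Mul(14, Add(-7, 14)))) = Add(9604, Mul(-1, Mul(14, 7))) = Add(9604, Mul(-1, 98)) = Add(9604, -98) = 9506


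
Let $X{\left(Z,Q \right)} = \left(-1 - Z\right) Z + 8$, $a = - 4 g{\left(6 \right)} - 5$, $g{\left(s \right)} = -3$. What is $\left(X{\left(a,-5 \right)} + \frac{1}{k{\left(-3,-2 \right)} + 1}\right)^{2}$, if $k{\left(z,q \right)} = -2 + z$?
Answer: $\frac{37249}{16} \approx 2328.1$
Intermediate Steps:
$a = 7$ ($a = \left(-4\right) \left(-3\right) - 5 = 12 - 5 = 7$)
$X{\left(Z,Q \right)} = 8 + Z \left(-1 - Z\right)$ ($X{\left(Z,Q \right)} = Z \left(-1 - Z\right) + 8 = 8 + Z \left(-1 - Z\right)$)
$\left(X{\left(a,-5 \right)} + \frac{1}{k{\left(-3,-2 \right)} + 1}\right)^{2} = \left(\left(8 - 7 - 7^{2}\right) + \frac{1}{\left(-2 - 3\right) + 1}\right)^{2} = \left(\left(8 - 7 - 49\right) + \frac{1}{-5 + 1}\right)^{2} = \left(\left(8 - 7 - 49\right) + \frac{1}{-4}\right)^{2} = \left(-48 - \frac{1}{4}\right)^{2} = \left(- \frac{193}{4}\right)^{2} = \frac{37249}{16}$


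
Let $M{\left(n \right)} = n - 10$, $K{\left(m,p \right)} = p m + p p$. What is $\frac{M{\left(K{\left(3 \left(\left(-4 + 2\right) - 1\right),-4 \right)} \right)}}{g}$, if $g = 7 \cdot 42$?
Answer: $\frac{1}{7} \approx 0.14286$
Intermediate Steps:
$K{\left(m,p \right)} = p^{2} + m p$ ($K{\left(m,p \right)} = m p + p^{2} = p^{2} + m p$)
$M{\left(n \right)} = -10 + n$
$g = 294$
$\frac{M{\left(K{\left(3 \left(\left(-4 + 2\right) - 1\right),-4 \right)} \right)}}{g} = \frac{-10 - 4 \left(3 \left(\left(-4 + 2\right) - 1\right) - 4\right)}{294} = \left(-10 - 4 \left(3 \left(-2 - 1\right) - 4\right)\right) \frac{1}{294} = \left(-10 - 4 \left(3 \left(-3\right) - 4\right)\right) \frac{1}{294} = \left(-10 - 4 \left(-9 - 4\right)\right) \frac{1}{294} = \left(-10 - -52\right) \frac{1}{294} = \left(-10 + 52\right) \frac{1}{294} = 42 \cdot \frac{1}{294} = \frac{1}{7}$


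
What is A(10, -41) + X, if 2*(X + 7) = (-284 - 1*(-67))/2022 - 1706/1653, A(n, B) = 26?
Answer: 13689075/742748 ≈ 18.430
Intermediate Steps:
X = -5622373/742748 (X = -7 + ((-284 - 1*(-67))/2022 - 1706/1653)/2 = -7 + ((-284 + 67)*(1/2022) - 1706*1/1653)/2 = -7 + (-217*1/2022 - 1706/1653)/2 = -7 + (-217/2022 - 1706/1653)/2 = -7 + (½)*(-423137/371374) = -7 - 423137/742748 = -5622373/742748 ≈ -7.5697)
A(10, -41) + X = 26 - 5622373/742748 = 13689075/742748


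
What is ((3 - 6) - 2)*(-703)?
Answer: 3515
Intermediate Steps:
((3 - 6) - 2)*(-703) = (-3 - 2)*(-703) = -5*(-703) = 3515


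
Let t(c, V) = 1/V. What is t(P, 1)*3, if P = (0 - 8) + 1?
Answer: 3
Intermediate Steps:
P = -7 (P = -8 + 1 = -7)
t(P, 1)*3 = 3/1 = 1*3 = 3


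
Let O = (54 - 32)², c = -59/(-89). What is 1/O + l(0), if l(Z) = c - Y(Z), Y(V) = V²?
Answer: 28645/43076 ≈ 0.66499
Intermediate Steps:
c = 59/89 (c = -59*(-1/89) = 59/89 ≈ 0.66292)
O = 484 (O = 22² = 484)
l(Z) = 59/89 - Z²
1/O + l(0) = 1/484 + (59/89 - 1*0²) = 1/484 + (59/89 - 1*0) = 1/484 + (59/89 + 0) = 1/484 + 59/89 = 28645/43076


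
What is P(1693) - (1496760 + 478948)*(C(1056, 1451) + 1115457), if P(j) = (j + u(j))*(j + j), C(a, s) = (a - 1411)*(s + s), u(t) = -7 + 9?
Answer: -168417440606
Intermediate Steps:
u(t) = 2
C(a, s) = 2*s*(-1411 + a) (C(a, s) = (-1411 + a)*(2*s) = 2*s*(-1411 + a))
P(j) = 2*j*(2 + j) (P(j) = (j + 2)*(j + j) = (2 + j)*(2*j) = 2*j*(2 + j))
P(1693) - (1496760 + 478948)*(C(1056, 1451) + 1115457) = 2*1693*(2 + 1693) - (1496760 + 478948)*(2*1451*(-1411 + 1056) + 1115457) = 2*1693*1695 - 1975708*(2*1451*(-355) + 1115457) = 5739270 - 1975708*(-1030210 + 1115457) = 5739270 - 1975708*85247 = 5739270 - 1*168423179876 = 5739270 - 168423179876 = -168417440606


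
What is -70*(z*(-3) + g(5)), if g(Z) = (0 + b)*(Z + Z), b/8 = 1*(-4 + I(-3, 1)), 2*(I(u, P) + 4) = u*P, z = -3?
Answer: 52570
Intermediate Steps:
I(u, P) = -4 + P*u/2 (I(u, P) = -4 + (u*P)/2 = -4 + (P*u)/2 = -4 + P*u/2)
b = -76 (b = 8*(1*(-4 + (-4 + (½)*1*(-3)))) = 8*(1*(-4 + (-4 - 3/2))) = 8*(1*(-4 - 11/2)) = 8*(1*(-19/2)) = 8*(-19/2) = -76)
g(Z) = -152*Z (g(Z) = (0 - 76)*(Z + Z) = -152*Z)
-70*(z*(-3) + g(5)) = -70*(-3*(-3) - 152*5) = -70*(9 - 760) = -70*(-751) = 52570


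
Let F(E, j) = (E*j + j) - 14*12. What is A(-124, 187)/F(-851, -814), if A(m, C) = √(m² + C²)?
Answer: √50345/691732 ≈ 0.00032437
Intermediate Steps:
F(E, j) = -168 + j + E*j (F(E, j) = (j + E*j) - 168 = -168 + j + E*j)
A(m, C) = √(C² + m²)
A(-124, 187)/F(-851, -814) = √(187² + (-124)²)/(-168 - 814 - 851*(-814)) = √(34969 + 15376)/(-168 - 814 + 692714) = √50345/691732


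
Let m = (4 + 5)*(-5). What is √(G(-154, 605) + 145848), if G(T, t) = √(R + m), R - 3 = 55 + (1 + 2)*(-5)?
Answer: √(145848 + I*√2) ≈ 381.9 + 0.002*I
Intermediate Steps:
m = -45 (m = 9*(-5) = -45)
R = 43 (R = 3 + (55 + (1 + 2)*(-5)) = 3 + (55 + 3*(-5)) = 3 + (55 - 15) = 3 + 40 = 43)
G(T, t) = I*√2 (G(T, t) = √(43 - 45) = √(-2) = I*√2)
√(G(-154, 605) + 145848) = √(I*√2 + 145848) = √(145848 + I*√2)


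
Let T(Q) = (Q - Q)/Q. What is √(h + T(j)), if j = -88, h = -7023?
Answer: I*√7023 ≈ 83.803*I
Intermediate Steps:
T(Q) = 0 (T(Q) = 0/Q = 0)
√(h + T(j)) = √(-7023 + 0) = √(-7023) = I*√7023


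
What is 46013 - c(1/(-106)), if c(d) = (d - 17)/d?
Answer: 44210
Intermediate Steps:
c(d) = (-17 + d)/d
46013 - c(1/(-106)) = 46013 - (-17 + 1/(-106))/(1/(-106)) = 46013 - (-17 - 1/106)/(-1/106) = 46013 - (-106)*(-1803)/106 = 46013 - 1*1803 = 46013 - 1803 = 44210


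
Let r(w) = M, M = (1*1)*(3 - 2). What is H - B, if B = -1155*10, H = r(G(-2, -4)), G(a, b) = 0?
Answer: 11551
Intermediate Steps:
M = 1 (M = 1*1 = 1)
r(w) = 1
H = 1
B = -11550
H - B = 1 - 1*(-11550) = 1 + 11550 = 11551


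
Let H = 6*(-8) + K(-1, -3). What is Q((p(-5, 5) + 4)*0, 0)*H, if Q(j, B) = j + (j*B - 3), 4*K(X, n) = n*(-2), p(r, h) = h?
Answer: 279/2 ≈ 139.50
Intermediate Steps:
K(X, n) = -n/2 (K(X, n) = (n*(-2))/4 = (-2*n)/4 = -n/2)
Q(j, B) = -3 + j + B*j (Q(j, B) = j + (B*j - 3) = j + (-3 + B*j) = -3 + j + B*j)
H = -93/2 (H = 6*(-8) - ½*(-3) = -48 + 3/2 = -93/2 ≈ -46.500)
Q((p(-5, 5) + 4)*0, 0)*H = (-3 + (5 + 4)*0 + 0*((5 + 4)*0))*(-93/2) = (-3 + 9*0 + 0*(9*0))*(-93/2) = (-3 + 0 + 0*0)*(-93/2) = (-3 + 0 + 0)*(-93/2) = -3*(-93/2) = 279/2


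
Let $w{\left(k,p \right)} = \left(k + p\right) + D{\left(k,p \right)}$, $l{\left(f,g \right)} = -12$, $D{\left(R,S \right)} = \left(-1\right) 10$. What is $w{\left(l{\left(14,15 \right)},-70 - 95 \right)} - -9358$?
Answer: $9171$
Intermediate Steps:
$D{\left(R,S \right)} = -10$
$w{\left(k,p \right)} = -10 + k + p$ ($w{\left(k,p \right)} = \left(k + p\right) - 10 = -10 + k + p$)
$w{\left(l{\left(14,15 \right)},-70 - 95 \right)} - -9358 = \left(-10 - 12 - 165\right) - -9358 = \left(-10 - 12 - 165\right) + 9358 = -187 + 9358 = 9171$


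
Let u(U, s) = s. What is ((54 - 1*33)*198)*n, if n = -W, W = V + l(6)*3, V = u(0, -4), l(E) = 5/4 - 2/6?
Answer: 10395/2 ≈ 5197.5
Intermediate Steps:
l(E) = 11/12 (l(E) = 5*(¼) - 2*⅙ = 5/4 - ⅓ = 11/12)
V = -4
W = -5/4 (W = -4 + (11/12)*3 = -4 + 11/4 = -5/4 ≈ -1.2500)
n = 5/4 (n = -1*(-5/4) = 5/4 ≈ 1.2500)
((54 - 1*33)*198)*n = ((54 - 1*33)*198)*(5/4) = ((54 - 33)*198)*(5/4) = (21*198)*(5/4) = 4158*(5/4) = 10395/2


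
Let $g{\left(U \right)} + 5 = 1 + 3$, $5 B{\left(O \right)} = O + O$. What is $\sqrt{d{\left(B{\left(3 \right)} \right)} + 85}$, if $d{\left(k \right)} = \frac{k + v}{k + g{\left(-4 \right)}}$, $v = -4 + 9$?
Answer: $2 \sqrt{29} \approx 10.77$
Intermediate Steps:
$B{\left(O \right)} = \frac{2 O}{5}$ ($B{\left(O \right)} = \frac{O + O}{5} = \frac{2 O}{5}$)
$g{\left(U \right)} = -1$ ($g{\left(U \right)} = -5 + \left(1 + 3\right) = -5 + 4 = -1$)
$v = 5$
$d{\left(k \right)} = \frac{5 + k}{-1 + k}$ ($d{\left(k \right)} = \frac{k + 5}{k - 1} = \frac{5 + k}{-1 + k}$)
$\sqrt{d{\left(B{\left(3 \right)} \right)} + 85} = \sqrt{\frac{5 + \frac{2}{5} \cdot 3}{-1 + \frac{2}{5} \cdot 3} + 85} = \sqrt{\frac{5 + \frac{6}{5}}{-1 + \frac{6}{5}} + 85} = \sqrt{\frac{1}{\frac{1}{5}} \cdot \frac{31}{5} + 85} = \sqrt{5 \cdot \frac{31}{5} + 85} = \sqrt{31 + 85} = \sqrt{116} = 2 \sqrt{29}$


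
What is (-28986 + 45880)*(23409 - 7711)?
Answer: 265202012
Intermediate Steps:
(-28986 + 45880)*(23409 - 7711) = 16894*15698 = 265202012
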